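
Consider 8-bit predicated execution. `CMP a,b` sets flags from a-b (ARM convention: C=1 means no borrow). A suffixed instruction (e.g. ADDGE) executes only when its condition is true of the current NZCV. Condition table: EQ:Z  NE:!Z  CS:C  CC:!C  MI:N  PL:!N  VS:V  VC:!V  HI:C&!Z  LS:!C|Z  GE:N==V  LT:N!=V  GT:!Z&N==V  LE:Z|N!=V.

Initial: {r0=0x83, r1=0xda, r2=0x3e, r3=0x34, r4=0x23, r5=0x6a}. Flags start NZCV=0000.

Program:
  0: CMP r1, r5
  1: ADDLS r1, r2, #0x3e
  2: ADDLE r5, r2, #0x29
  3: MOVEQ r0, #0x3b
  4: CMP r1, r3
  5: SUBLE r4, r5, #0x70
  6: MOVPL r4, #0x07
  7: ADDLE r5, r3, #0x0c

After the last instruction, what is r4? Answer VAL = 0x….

0: ✓ CMP  NZCV=0011
1: · ADDLS
2: ✓ ADDLE  r5←0x67
3: · MOVEQ
4: ✓ CMP  NZCV=1010
5: ✓ SUBLE  r4←0xf7
6: · MOVPL
7: ✓ ADDLE  r5←0x40

VAL = 0xf7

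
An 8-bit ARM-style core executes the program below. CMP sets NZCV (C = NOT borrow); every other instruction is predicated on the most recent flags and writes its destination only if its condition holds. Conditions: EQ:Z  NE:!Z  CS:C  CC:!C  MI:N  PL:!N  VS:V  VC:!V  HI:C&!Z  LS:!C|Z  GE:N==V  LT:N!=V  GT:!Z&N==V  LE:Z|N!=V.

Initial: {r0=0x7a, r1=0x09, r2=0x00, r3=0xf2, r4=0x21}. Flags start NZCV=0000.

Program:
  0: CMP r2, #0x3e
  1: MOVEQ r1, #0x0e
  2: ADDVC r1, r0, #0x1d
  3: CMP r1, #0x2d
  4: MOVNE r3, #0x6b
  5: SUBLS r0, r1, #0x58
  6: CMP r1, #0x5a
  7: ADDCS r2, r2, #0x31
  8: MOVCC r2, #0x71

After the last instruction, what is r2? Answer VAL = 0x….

VAL = 0x31

0: ✓ CMP  NZCV=1000
1: · MOVEQ
2: ✓ ADDVC  r1←0x97
3: ✓ CMP  NZCV=0011
4: ✓ MOVNE  r3←0x6b
5: · SUBLS
6: ✓ CMP  NZCV=0011
7: ✓ ADDCS  r2←0x31
8: · MOVCC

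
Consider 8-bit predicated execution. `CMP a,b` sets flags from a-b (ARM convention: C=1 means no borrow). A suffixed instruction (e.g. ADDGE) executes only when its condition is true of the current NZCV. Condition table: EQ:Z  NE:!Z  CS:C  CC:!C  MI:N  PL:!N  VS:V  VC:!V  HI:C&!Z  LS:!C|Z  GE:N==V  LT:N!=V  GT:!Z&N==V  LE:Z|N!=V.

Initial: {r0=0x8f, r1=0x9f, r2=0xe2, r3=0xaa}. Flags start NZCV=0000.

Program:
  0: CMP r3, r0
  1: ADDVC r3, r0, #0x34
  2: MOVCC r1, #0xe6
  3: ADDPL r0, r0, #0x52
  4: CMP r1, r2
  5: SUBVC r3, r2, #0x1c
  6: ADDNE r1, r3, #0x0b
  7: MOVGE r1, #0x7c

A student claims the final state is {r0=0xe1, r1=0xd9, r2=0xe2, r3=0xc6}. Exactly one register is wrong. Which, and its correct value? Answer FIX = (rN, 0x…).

FIX = (r1, 0xd1)

0: ✓ CMP  NZCV=0010
1: ✓ ADDVC  r3←0xc3
2: · MOVCC
3: ✓ ADDPL  r0←0xe1
4: ✓ CMP  NZCV=1000
5: ✓ SUBVC  r3←0xc6
6: ✓ ADDNE  r1←0xd1
7: · MOVGE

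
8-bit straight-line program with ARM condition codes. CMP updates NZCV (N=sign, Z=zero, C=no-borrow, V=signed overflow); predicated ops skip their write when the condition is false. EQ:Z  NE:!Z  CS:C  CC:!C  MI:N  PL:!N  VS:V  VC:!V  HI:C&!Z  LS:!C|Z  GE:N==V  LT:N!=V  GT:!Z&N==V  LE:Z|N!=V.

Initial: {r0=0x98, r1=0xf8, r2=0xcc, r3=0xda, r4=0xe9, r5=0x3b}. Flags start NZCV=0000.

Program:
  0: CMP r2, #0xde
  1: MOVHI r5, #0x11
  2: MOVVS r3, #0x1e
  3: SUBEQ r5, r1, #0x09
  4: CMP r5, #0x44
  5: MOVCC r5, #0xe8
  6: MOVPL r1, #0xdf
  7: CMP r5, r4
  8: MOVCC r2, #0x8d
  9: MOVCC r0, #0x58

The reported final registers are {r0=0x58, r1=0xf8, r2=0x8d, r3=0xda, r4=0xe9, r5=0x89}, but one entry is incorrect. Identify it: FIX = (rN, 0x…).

[0] flags=1000 → (cmp)
[1] flags=1000 HI?F → skip
[2] flags=1000 VS?F → skip
[3] flags=1000 EQ?F → skip
[4] flags=1000 → (cmp)
[5] flags=1000 CC?T → r5=0xe8
[6] flags=1000 PL?F → skip
[7] flags=1000 → (cmp)
[8] flags=1000 CC?T → r2=0x8d
[9] flags=1000 CC?T → r0=0x58

FIX = (r5, 0xe8)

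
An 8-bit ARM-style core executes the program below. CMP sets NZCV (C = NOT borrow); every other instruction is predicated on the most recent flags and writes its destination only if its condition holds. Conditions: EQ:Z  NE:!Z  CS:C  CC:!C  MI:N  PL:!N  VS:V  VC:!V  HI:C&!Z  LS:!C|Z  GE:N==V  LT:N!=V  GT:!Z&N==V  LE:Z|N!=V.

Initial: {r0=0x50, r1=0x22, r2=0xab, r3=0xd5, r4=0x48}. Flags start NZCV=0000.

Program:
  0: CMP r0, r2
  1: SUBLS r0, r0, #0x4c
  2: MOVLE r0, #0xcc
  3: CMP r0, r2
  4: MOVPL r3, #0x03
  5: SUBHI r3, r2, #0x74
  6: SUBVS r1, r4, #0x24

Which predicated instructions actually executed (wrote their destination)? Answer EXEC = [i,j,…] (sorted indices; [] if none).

EXEC = [1,4]

[0] flags=1001 → (cmp)
[1] flags=1001 LS?T → r0=0x04
[2] flags=1001 LE?F → skip
[3] flags=0000 → (cmp)
[4] flags=0000 PL?T → r3=0x03
[5] flags=0000 HI?F → skip
[6] flags=0000 VS?F → skip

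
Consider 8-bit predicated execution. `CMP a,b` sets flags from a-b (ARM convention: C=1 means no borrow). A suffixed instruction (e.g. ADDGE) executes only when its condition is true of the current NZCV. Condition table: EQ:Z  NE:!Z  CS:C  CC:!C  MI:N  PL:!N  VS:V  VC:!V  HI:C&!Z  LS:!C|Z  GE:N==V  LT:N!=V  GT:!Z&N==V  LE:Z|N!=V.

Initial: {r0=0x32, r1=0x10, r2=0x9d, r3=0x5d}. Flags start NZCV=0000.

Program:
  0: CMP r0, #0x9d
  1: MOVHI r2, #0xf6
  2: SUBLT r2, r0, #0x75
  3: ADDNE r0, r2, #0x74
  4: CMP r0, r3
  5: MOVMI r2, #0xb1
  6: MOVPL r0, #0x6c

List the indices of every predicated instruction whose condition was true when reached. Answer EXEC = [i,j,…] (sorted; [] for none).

[0] flags=1001 → (cmp)
[1] flags=1001 HI?F → skip
[2] flags=1001 LT?F → skip
[3] flags=1001 NE?T → r0=0x11
[4] flags=1000 → (cmp)
[5] flags=1000 MI?T → r2=0xb1
[6] flags=1000 PL?F → skip

EXEC = [3,5]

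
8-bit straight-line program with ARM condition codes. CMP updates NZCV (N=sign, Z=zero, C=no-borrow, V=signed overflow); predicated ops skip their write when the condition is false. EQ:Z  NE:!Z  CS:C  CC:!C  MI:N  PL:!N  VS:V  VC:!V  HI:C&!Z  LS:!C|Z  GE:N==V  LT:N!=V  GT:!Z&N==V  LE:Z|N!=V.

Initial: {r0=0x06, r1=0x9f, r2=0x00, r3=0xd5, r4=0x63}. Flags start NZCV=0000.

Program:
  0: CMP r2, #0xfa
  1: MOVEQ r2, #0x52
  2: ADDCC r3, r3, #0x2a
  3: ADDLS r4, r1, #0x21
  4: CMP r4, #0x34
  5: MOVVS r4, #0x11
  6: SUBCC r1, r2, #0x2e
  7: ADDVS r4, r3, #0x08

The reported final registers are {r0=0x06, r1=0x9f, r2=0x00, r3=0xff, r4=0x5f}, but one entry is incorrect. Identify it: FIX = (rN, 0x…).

0: ✓ CMP  NZCV=0000
1: · MOVEQ
2: ✓ ADDCC  r3←0xff
3: ✓ ADDLS  r4←0xc0
4: ✓ CMP  NZCV=1010
5: · MOVVS
6: · SUBCC
7: · ADDVS

FIX = (r4, 0xc0)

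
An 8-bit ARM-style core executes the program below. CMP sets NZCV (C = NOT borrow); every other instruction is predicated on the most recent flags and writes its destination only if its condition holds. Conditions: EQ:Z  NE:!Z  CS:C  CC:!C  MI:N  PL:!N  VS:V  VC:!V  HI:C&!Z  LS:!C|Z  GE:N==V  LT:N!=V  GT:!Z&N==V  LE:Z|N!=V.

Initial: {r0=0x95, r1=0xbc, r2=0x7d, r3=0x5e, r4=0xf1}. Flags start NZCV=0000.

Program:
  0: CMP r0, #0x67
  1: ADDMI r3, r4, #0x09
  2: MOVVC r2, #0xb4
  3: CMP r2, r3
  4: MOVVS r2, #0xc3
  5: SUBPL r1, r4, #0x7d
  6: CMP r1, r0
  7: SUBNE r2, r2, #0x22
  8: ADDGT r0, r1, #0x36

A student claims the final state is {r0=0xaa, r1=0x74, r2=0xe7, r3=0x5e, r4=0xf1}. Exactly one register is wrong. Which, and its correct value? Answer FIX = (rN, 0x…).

[0] flags=0011 → (cmp)
[1] flags=0011 MI?F → skip
[2] flags=0011 VC?F → skip
[3] flags=0010 → (cmp)
[4] flags=0010 VS?F → skip
[5] flags=0010 PL?T → r1=0x74
[6] flags=1001 → (cmp)
[7] flags=1001 NE?T → r2=0x5b
[8] flags=1001 GT?T → r0=0xaa

FIX = (r2, 0x5b)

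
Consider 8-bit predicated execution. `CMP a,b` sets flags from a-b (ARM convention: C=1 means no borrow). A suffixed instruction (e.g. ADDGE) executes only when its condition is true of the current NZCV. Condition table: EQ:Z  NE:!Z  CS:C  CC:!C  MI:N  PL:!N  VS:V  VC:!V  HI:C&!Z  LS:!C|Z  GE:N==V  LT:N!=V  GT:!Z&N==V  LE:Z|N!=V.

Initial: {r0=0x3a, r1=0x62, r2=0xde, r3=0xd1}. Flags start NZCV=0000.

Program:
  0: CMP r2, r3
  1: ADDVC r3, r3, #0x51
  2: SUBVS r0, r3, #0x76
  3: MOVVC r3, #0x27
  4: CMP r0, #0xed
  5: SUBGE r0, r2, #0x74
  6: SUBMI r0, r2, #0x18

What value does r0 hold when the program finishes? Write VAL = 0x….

0: ✓ CMP  NZCV=0010
1: ✓ ADDVC  r3←0x22
2: · SUBVS
3: ✓ MOVVC  r3←0x27
4: ✓ CMP  NZCV=0000
5: ✓ SUBGE  r0←0x6a
6: · SUBMI

VAL = 0x6a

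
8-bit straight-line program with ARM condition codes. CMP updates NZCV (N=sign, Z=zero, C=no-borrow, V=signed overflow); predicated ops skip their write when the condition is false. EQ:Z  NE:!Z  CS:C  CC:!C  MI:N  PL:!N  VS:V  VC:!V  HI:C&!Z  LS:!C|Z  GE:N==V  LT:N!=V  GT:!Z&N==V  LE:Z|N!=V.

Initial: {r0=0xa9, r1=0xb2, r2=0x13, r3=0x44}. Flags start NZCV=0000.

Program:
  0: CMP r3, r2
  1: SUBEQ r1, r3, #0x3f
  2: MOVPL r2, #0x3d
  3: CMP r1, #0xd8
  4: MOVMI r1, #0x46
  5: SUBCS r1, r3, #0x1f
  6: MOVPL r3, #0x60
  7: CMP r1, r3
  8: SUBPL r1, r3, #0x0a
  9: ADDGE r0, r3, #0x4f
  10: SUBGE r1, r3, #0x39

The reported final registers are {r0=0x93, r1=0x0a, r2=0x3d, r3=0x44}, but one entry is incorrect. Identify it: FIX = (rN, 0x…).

FIX = (r1, 0x0b)

[0] flags=0010 → (cmp)
[1] flags=0010 EQ?F → skip
[2] flags=0010 PL?T → r2=0x3d
[3] flags=1000 → (cmp)
[4] flags=1000 MI?T → r1=0x46
[5] flags=1000 CS?F → skip
[6] flags=1000 PL?F → skip
[7] flags=0010 → (cmp)
[8] flags=0010 PL?T → r1=0x3a
[9] flags=0010 GE?T → r0=0x93
[10] flags=0010 GE?T → r1=0x0b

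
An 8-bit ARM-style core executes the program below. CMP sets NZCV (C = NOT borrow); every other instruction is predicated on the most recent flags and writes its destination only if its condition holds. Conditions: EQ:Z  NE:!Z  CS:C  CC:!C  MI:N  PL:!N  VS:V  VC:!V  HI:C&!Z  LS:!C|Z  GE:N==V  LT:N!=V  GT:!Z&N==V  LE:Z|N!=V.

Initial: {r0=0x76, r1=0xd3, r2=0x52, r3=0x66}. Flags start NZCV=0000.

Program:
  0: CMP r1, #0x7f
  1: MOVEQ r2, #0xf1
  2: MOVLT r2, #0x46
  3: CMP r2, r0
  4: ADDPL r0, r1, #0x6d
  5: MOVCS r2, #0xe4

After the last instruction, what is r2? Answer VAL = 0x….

VAL = 0x46

[0] flags=0011 → (cmp)
[1] flags=0011 EQ?F → skip
[2] flags=0011 LT?T → r2=0x46
[3] flags=1000 → (cmp)
[4] flags=1000 PL?F → skip
[5] flags=1000 CS?F → skip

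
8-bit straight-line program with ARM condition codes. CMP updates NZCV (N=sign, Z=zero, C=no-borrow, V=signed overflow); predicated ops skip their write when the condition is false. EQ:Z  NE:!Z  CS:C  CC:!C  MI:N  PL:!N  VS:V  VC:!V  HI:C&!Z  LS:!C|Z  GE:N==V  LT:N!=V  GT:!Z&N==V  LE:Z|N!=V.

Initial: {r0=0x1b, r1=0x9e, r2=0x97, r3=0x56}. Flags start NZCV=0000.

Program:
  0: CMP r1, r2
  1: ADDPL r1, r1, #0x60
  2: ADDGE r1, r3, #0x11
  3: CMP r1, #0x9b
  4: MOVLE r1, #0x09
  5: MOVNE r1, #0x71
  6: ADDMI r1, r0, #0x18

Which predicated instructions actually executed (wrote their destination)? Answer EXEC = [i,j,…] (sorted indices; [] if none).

0: ✓ CMP  NZCV=0010
1: ✓ ADDPL  r1←0xfe
2: ✓ ADDGE  r1←0x67
3: ✓ CMP  NZCV=1001
4: · MOVLE
5: ✓ MOVNE  r1←0x71
6: ✓ ADDMI  r1←0x33

EXEC = [1,2,5,6]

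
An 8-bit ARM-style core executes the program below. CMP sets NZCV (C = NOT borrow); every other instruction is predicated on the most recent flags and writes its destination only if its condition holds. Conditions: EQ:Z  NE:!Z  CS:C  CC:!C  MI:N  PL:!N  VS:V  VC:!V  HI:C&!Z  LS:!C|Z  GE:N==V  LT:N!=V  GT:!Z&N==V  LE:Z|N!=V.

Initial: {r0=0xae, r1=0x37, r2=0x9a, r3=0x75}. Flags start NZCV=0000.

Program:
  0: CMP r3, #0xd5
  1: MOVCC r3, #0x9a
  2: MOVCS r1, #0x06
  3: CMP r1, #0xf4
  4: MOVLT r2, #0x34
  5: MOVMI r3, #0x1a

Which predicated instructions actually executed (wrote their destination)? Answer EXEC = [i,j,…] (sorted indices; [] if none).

0: ✓ CMP  NZCV=1001
1: ✓ MOVCC  r3←0x9a
2: · MOVCS
3: ✓ CMP  NZCV=0000
4: · MOVLT
5: · MOVMI

EXEC = [1]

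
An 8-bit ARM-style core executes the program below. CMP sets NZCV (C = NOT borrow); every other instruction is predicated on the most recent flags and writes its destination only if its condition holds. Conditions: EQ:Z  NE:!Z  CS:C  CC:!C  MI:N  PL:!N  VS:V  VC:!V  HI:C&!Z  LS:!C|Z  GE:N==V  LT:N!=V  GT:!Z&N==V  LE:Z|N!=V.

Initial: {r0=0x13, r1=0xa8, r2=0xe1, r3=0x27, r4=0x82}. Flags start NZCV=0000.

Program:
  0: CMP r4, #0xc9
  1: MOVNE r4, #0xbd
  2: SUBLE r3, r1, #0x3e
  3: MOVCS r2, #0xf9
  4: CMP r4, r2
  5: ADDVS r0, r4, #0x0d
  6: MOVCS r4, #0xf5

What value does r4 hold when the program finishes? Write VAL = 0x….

[0] flags=1000 → (cmp)
[1] flags=1000 NE?T → r4=0xbd
[2] flags=1000 LE?T → r3=0x6a
[3] flags=1000 CS?F → skip
[4] flags=1000 → (cmp)
[5] flags=1000 VS?F → skip
[6] flags=1000 CS?F → skip

VAL = 0xbd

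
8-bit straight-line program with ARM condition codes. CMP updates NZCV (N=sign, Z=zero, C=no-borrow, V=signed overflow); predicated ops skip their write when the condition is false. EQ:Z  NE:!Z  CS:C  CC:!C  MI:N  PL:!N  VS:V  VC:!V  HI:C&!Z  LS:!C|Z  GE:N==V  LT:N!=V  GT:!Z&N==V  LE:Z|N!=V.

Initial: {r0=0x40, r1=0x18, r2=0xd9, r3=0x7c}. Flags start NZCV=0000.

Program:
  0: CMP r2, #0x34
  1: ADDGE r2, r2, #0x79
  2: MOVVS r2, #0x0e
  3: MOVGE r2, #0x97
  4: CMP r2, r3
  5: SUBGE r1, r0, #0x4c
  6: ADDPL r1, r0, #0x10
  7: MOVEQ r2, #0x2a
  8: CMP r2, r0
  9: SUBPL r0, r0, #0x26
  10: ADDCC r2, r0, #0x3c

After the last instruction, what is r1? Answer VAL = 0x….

VAL = 0x50

0: ✓ CMP  NZCV=1010
1: · ADDGE
2: · MOVVS
3: · MOVGE
4: ✓ CMP  NZCV=0011
5: · SUBGE
6: ✓ ADDPL  r1←0x50
7: · MOVEQ
8: ✓ CMP  NZCV=1010
9: · SUBPL
10: · ADDCC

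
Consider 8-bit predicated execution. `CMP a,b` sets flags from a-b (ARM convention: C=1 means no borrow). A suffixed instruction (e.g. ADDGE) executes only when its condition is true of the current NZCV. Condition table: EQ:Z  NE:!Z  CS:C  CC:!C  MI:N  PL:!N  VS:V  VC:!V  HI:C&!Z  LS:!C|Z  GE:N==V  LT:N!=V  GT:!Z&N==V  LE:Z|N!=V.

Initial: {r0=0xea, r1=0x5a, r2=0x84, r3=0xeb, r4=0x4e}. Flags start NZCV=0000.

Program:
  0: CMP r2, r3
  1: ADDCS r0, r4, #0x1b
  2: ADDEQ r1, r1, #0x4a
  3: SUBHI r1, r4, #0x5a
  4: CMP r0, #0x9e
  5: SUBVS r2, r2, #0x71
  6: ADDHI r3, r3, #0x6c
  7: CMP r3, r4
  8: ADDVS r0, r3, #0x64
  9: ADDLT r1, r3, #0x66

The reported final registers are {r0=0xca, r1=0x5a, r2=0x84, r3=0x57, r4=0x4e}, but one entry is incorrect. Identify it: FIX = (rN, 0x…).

0: ✓ CMP  NZCV=1000
1: · ADDCS
2: · ADDEQ
3: · SUBHI
4: ✓ CMP  NZCV=0010
5: · SUBVS
6: ✓ ADDHI  r3←0x57
7: ✓ CMP  NZCV=0010
8: · ADDVS
9: · ADDLT

FIX = (r0, 0xea)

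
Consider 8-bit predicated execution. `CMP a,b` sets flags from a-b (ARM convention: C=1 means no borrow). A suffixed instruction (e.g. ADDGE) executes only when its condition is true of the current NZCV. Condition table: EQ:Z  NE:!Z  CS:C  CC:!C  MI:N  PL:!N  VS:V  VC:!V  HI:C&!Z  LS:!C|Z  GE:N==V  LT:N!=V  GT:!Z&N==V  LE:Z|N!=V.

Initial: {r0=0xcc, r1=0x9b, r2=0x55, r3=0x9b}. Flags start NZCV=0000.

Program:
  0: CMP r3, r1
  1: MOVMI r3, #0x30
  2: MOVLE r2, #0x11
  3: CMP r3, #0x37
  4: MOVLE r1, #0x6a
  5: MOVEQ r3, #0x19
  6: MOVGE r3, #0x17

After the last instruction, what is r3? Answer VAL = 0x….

VAL = 0x9b

[0] flags=0110 → (cmp)
[1] flags=0110 MI?F → skip
[2] flags=0110 LE?T → r2=0x11
[3] flags=0011 → (cmp)
[4] flags=0011 LE?T → r1=0x6a
[5] flags=0011 EQ?F → skip
[6] flags=0011 GE?F → skip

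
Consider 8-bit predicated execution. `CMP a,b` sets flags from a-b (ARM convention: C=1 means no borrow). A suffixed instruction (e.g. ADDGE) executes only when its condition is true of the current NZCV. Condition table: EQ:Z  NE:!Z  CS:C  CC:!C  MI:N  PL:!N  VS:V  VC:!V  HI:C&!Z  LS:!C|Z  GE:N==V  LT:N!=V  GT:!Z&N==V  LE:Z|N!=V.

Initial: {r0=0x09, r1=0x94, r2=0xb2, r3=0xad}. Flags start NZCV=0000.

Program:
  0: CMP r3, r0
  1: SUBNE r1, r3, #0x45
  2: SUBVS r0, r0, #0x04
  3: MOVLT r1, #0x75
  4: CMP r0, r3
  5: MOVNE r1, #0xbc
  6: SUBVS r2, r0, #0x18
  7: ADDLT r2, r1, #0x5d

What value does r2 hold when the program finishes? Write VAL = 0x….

[0] flags=1010 → (cmp)
[1] flags=1010 NE?T → r1=0x68
[2] flags=1010 VS?F → skip
[3] flags=1010 LT?T → r1=0x75
[4] flags=0000 → (cmp)
[5] flags=0000 NE?T → r1=0xbc
[6] flags=0000 VS?F → skip
[7] flags=0000 LT?F → skip

VAL = 0xb2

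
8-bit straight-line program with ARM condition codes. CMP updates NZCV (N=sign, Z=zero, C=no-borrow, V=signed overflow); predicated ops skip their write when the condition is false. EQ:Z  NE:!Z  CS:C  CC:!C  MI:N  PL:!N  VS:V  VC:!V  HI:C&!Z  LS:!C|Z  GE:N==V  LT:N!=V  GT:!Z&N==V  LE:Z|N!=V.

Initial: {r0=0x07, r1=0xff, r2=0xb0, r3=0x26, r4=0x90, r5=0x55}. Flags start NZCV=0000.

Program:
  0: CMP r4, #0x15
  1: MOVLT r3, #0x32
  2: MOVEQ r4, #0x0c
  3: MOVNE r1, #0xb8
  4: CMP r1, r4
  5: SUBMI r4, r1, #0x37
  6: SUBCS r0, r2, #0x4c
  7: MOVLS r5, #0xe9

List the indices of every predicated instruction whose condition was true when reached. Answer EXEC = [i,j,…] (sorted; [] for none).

EXEC = [1,3,6]

0: ✓ CMP  NZCV=0011
1: ✓ MOVLT  r3←0x32
2: · MOVEQ
3: ✓ MOVNE  r1←0xb8
4: ✓ CMP  NZCV=0010
5: · SUBMI
6: ✓ SUBCS  r0←0x64
7: · MOVLS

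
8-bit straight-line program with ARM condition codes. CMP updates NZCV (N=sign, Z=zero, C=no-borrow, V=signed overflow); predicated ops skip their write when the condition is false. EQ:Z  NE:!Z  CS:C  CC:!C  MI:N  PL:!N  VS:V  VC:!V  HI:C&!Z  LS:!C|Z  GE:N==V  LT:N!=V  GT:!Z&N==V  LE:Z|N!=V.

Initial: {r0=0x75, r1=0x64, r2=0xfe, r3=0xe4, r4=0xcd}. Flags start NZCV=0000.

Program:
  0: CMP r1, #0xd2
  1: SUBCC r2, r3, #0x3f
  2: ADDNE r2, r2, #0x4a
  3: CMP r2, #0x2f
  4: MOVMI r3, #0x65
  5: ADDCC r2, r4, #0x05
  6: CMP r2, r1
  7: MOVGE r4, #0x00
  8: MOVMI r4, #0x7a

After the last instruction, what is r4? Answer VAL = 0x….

0: ✓ CMP  NZCV=1001
1: ✓ SUBCC  r2←0xa5
2: ✓ ADDNE  r2←0xef
3: ✓ CMP  NZCV=1010
4: ✓ MOVMI  r3←0x65
5: · ADDCC
6: ✓ CMP  NZCV=1010
7: · MOVGE
8: ✓ MOVMI  r4←0x7a

VAL = 0x7a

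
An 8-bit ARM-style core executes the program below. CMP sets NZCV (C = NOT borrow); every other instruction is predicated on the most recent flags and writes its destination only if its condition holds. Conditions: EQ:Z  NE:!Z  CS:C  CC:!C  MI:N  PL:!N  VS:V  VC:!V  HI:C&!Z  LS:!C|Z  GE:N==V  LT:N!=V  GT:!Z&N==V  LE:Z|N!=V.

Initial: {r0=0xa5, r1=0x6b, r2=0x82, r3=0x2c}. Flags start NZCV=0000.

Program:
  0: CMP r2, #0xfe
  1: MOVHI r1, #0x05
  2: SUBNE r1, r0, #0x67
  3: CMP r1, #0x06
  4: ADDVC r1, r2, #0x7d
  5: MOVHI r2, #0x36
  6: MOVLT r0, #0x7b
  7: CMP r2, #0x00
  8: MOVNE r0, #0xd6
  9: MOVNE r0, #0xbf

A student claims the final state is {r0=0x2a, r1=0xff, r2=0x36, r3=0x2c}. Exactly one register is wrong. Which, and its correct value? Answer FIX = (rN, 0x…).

FIX = (r0, 0xbf)

[0] flags=1000 → (cmp)
[1] flags=1000 HI?F → skip
[2] flags=1000 NE?T → r1=0x3e
[3] flags=0010 → (cmp)
[4] flags=0010 VC?T → r1=0xff
[5] flags=0010 HI?T → r2=0x36
[6] flags=0010 LT?F → skip
[7] flags=0010 → (cmp)
[8] flags=0010 NE?T → r0=0xd6
[9] flags=0010 NE?T → r0=0xbf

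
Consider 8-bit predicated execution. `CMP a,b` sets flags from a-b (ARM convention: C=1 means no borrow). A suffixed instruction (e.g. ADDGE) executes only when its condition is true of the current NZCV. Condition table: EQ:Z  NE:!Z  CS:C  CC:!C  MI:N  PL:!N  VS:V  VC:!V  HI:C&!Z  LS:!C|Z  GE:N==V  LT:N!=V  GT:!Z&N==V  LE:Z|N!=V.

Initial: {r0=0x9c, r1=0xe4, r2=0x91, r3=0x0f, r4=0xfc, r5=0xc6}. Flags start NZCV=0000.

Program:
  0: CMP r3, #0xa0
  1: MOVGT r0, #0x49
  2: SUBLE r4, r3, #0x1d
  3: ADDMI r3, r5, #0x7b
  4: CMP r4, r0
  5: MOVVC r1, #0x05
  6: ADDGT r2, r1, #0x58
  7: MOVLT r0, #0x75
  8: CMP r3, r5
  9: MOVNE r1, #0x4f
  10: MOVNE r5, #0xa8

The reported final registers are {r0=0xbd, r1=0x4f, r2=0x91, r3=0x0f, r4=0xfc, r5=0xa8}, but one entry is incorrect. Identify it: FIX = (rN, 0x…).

FIX = (r0, 0x75)

0: ✓ CMP  NZCV=0000
1: ✓ MOVGT  r0←0x49
2: · SUBLE
3: · ADDMI
4: ✓ CMP  NZCV=1010
5: ✓ MOVVC  r1←0x05
6: · ADDGT
7: ✓ MOVLT  r0←0x75
8: ✓ CMP  NZCV=0000
9: ✓ MOVNE  r1←0x4f
10: ✓ MOVNE  r5←0xa8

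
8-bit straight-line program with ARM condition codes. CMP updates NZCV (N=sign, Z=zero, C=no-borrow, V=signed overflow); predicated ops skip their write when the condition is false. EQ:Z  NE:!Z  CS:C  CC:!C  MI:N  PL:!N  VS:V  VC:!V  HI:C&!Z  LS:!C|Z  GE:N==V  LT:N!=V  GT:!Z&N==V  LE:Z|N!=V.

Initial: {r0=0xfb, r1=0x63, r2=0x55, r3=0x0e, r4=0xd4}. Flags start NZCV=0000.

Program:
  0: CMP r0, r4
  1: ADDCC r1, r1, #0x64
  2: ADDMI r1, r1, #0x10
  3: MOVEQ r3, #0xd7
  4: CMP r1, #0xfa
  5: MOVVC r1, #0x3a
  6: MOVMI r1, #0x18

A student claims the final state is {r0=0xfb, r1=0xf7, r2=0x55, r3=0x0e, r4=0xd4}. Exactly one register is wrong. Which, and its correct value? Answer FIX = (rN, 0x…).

0: ✓ CMP  NZCV=0010
1: · ADDCC
2: · ADDMI
3: · MOVEQ
4: ✓ CMP  NZCV=0000
5: ✓ MOVVC  r1←0x3a
6: · MOVMI

FIX = (r1, 0x3a)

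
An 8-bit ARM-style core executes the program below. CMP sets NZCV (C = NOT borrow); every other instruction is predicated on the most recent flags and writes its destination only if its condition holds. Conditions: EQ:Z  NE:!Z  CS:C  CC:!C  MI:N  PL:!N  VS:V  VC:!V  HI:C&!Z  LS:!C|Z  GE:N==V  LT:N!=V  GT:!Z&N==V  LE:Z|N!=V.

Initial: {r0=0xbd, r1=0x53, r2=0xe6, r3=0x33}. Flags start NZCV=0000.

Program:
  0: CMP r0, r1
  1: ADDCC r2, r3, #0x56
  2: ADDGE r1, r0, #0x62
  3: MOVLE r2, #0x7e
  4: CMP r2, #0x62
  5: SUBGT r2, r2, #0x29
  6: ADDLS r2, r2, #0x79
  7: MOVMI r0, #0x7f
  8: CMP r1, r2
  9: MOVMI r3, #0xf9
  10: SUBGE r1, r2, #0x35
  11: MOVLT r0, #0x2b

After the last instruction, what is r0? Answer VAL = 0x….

VAL = 0x2b

0: ✓ CMP  NZCV=0011
1: · ADDCC
2: · ADDGE
3: ✓ MOVLE  r2←0x7e
4: ✓ CMP  NZCV=0010
5: ✓ SUBGT  r2←0x55
6: · ADDLS
7: · MOVMI
8: ✓ CMP  NZCV=1000
9: ✓ MOVMI  r3←0xf9
10: · SUBGE
11: ✓ MOVLT  r0←0x2b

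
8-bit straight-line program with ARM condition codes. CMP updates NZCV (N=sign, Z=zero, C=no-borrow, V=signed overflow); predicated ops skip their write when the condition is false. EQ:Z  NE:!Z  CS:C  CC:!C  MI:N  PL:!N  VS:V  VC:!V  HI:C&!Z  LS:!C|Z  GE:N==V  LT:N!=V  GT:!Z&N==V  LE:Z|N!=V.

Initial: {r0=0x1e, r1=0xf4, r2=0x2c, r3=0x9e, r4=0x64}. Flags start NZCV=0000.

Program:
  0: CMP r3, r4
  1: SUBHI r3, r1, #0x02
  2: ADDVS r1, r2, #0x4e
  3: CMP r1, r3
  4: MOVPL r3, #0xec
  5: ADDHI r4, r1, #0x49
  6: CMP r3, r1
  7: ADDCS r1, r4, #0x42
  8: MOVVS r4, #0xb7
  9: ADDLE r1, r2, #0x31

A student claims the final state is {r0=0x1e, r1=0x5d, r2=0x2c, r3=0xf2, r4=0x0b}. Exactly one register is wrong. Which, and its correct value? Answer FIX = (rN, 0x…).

[0] flags=0011 → (cmp)
[1] flags=0011 HI?T → r3=0xf2
[2] flags=0011 VS?T → r1=0x7a
[3] flags=1001 → (cmp)
[4] flags=1001 PL?F → skip
[5] flags=1001 HI?F → skip
[6] flags=0011 → (cmp)
[7] flags=0011 CS?T → r1=0xa6
[8] flags=0011 VS?T → r4=0xb7
[9] flags=0011 LE?T → r1=0x5d

FIX = (r4, 0xb7)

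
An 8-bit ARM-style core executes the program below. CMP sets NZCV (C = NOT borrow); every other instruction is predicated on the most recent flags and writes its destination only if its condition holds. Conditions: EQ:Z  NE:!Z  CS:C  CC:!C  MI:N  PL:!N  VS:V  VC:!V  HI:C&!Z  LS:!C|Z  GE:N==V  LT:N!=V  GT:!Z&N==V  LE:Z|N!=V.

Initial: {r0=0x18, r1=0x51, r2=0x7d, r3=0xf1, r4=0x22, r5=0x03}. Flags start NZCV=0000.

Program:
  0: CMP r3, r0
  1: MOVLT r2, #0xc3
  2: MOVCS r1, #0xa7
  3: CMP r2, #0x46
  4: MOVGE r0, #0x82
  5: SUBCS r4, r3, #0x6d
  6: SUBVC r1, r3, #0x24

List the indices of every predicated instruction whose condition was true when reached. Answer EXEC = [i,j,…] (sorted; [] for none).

EXEC = [1,2,5]

0: ✓ CMP  NZCV=1010
1: ✓ MOVLT  r2←0xc3
2: ✓ MOVCS  r1←0xa7
3: ✓ CMP  NZCV=0011
4: · MOVGE
5: ✓ SUBCS  r4←0x84
6: · SUBVC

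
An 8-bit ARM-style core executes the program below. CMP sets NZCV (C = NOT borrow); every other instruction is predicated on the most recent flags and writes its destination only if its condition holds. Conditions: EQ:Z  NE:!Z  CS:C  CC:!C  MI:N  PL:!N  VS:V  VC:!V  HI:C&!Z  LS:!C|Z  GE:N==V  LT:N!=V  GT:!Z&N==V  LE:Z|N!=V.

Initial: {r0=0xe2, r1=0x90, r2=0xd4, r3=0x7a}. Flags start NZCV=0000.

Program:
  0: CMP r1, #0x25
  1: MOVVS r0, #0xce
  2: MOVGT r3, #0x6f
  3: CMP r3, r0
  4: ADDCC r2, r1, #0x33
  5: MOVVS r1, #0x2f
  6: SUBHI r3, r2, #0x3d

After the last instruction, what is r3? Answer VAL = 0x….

VAL = 0x7a

0: ✓ CMP  NZCV=0011
1: ✓ MOVVS  r0←0xce
2: · MOVGT
3: ✓ CMP  NZCV=1001
4: ✓ ADDCC  r2←0xc3
5: ✓ MOVVS  r1←0x2f
6: · SUBHI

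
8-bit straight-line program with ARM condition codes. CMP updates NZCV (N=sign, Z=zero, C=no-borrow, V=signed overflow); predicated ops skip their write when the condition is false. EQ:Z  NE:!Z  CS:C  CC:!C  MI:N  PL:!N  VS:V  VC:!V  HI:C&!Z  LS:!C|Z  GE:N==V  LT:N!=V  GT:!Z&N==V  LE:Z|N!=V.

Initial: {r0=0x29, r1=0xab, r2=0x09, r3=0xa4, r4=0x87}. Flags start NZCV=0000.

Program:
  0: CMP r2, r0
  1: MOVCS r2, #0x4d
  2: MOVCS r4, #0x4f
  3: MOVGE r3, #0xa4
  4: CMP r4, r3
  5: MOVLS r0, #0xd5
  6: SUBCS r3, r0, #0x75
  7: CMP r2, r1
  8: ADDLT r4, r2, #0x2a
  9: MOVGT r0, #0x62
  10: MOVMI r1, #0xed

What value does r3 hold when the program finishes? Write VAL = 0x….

VAL = 0xa4

0: ✓ CMP  NZCV=1000
1: · MOVCS
2: · MOVCS
3: · MOVGE
4: ✓ CMP  NZCV=1000
5: ✓ MOVLS  r0←0xd5
6: · SUBCS
7: ✓ CMP  NZCV=0000
8: · ADDLT
9: ✓ MOVGT  r0←0x62
10: · MOVMI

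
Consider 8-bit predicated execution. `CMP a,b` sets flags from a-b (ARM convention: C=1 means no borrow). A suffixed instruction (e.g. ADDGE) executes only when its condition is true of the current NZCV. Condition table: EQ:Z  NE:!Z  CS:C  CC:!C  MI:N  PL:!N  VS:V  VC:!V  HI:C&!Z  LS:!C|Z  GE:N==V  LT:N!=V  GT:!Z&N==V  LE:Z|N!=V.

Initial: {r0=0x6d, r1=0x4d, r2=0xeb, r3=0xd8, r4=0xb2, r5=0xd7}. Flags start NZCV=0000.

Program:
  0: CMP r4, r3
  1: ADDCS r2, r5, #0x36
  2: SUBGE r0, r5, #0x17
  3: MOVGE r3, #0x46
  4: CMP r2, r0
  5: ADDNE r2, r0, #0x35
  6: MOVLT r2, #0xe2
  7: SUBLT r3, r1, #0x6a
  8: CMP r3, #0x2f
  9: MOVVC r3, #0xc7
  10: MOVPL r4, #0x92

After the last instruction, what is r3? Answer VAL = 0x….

0: ✓ CMP  NZCV=1000
1: · ADDCS
2: · SUBGE
3: · MOVGE
4: ✓ CMP  NZCV=0011
5: ✓ ADDNE  r2←0xa2
6: ✓ MOVLT  r2←0xe2
7: ✓ SUBLT  r3←0xe3
8: ✓ CMP  NZCV=1010
9: ✓ MOVVC  r3←0xc7
10: · MOVPL

VAL = 0xc7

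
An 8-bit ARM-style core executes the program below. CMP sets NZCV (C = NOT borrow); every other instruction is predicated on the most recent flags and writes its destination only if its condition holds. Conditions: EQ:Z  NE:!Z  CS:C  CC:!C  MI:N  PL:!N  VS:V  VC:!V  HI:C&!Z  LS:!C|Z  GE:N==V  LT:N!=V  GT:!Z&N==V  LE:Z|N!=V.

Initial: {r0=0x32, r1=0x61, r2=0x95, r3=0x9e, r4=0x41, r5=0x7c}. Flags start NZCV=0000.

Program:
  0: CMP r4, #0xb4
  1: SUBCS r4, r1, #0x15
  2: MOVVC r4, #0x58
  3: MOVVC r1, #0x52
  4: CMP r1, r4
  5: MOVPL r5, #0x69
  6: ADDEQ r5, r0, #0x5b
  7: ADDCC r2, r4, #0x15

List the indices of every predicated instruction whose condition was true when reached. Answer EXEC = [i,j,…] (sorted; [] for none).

EXEC = [5]

0: ✓ CMP  NZCV=1001
1: · SUBCS
2: · MOVVC
3: · MOVVC
4: ✓ CMP  NZCV=0010
5: ✓ MOVPL  r5←0x69
6: · ADDEQ
7: · ADDCC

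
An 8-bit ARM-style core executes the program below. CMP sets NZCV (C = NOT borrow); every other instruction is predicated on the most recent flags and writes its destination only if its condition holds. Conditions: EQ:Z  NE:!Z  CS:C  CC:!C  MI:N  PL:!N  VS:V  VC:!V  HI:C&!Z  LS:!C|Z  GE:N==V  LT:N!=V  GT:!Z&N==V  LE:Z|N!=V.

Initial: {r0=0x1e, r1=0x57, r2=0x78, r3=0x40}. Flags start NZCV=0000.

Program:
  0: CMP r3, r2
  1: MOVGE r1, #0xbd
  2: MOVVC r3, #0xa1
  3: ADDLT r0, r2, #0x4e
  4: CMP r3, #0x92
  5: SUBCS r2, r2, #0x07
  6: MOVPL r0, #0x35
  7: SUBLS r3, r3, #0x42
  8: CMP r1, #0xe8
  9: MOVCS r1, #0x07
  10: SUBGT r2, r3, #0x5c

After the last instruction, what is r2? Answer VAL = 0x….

VAL = 0x45

[0] flags=1000 → (cmp)
[1] flags=1000 GE?F → skip
[2] flags=1000 VC?T → r3=0xa1
[3] flags=1000 LT?T → r0=0xc6
[4] flags=0010 → (cmp)
[5] flags=0010 CS?T → r2=0x71
[6] flags=0010 PL?T → r0=0x35
[7] flags=0010 LS?F → skip
[8] flags=0000 → (cmp)
[9] flags=0000 CS?F → skip
[10] flags=0000 GT?T → r2=0x45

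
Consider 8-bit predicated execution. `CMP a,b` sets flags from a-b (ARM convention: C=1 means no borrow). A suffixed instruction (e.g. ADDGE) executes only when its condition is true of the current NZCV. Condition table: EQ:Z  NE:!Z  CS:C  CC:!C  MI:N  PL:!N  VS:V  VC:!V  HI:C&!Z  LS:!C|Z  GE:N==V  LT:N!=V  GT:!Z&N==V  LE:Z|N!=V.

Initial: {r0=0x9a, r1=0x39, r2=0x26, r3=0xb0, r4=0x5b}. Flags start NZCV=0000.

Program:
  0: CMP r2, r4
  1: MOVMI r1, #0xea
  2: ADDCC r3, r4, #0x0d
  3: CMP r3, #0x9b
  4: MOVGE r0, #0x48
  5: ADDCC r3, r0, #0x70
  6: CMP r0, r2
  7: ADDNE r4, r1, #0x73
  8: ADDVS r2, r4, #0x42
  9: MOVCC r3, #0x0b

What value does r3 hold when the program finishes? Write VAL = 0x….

[0] flags=1000 → (cmp)
[1] flags=1000 MI?T → r1=0xea
[2] flags=1000 CC?T → r3=0x68
[3] flags=1001 → (cmp)
[4] flags=1001 GE?T → r0=0x48
[5] flags=1001 CC?T → r3=0xb8
[6] flags=0010 → (cmp)
[7] flags=0010 NE?T → r4=0x5d
[8] flags=0010 VS?F → skip
[9] flags=0010 CC?F → skip

VAL = 0xb8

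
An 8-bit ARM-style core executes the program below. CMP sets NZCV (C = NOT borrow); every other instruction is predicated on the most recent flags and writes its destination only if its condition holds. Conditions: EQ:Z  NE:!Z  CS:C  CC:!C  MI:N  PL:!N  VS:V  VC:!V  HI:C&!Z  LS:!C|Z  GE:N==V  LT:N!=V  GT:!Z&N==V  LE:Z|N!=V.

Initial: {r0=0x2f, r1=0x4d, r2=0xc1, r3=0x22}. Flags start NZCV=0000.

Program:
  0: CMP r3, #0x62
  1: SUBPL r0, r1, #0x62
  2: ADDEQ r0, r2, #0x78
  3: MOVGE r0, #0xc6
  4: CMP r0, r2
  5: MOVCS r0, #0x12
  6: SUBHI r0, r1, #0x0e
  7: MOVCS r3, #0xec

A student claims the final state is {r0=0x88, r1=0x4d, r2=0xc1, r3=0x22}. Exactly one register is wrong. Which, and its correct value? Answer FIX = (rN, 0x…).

FIX = (r0, 0x2f)

0: ✓ CMP  NZCV=1000
1: · SUBPL
2: · ADDEQ
3: · MOVGE
4: ✓ CMP  NZCV=0000
5: · MOVCS
6: · SUBHI
7: · MOVCS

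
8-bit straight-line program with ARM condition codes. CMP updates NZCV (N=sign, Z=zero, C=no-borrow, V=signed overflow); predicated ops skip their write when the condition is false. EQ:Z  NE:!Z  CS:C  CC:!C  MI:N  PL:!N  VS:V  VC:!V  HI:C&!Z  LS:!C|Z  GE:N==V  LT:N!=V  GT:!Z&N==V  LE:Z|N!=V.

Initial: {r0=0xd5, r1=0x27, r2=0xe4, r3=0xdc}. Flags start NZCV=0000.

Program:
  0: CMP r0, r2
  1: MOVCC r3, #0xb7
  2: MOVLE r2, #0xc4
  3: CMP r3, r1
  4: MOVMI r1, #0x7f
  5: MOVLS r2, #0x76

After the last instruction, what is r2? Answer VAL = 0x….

VAL = 0xc4

[0] flags=1000 → (cmp)
[1] flags=1000 CC?T → r3=0xb7
[2] flags=1000 LE?T → r2=0xc4
[3] flags=1010 → (cmp)
[4] flags=1010 MI?T → r1=0x7f
[5] flags=1010 LS?F → skip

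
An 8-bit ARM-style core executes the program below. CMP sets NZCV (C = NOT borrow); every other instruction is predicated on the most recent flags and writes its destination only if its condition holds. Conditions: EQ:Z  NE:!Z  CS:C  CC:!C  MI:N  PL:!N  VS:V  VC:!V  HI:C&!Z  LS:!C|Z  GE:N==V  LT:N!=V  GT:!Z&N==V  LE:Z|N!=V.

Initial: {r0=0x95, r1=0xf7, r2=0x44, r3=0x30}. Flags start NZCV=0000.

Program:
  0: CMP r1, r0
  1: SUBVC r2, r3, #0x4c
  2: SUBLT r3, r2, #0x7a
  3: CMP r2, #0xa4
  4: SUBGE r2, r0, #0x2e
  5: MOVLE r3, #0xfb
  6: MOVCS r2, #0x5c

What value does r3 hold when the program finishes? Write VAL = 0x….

[0] flags=0010 → (cmp)
[1] flags=0010 VC?T → r2=0xe4
[2] flags=0010 LT?F → skip
[3] flags=0010 → (cmp)
[4] flags=0010 GE?T → r2=0x67
[5] flags=0010 LE?F → skip
[6] flags=0010 CS?T → r2=0x5c

VAL = 0x30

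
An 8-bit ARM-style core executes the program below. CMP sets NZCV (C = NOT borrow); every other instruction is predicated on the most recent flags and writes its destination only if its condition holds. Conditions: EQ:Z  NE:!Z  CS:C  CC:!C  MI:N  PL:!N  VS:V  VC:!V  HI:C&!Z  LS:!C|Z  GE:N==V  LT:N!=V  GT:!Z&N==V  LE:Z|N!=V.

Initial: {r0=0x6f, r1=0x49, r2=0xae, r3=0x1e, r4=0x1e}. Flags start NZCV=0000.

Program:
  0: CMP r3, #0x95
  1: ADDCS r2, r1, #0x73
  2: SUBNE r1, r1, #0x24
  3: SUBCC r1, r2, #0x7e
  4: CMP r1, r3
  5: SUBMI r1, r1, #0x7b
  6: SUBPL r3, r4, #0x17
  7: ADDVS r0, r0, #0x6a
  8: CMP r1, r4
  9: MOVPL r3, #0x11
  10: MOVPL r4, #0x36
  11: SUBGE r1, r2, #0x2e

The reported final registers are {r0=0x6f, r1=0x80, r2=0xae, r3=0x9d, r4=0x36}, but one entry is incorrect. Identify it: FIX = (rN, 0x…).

0: ✓ CMP  NZCV=1001
1: · ADDCS
2: ✓ SUBNE  r1←0x25
3: ✓ SUBCC  r1←0x30
4: ✓ CMP  NZCV=0010
5: · SUBMI
6: ✓ SUBPL  r3←0x07
7: · ADDVS
8: ✓ CMP  NZCV=0010
9: ✓ MOVPL  r3←0x11
10: ✓ MOVPL  r4←0x36
11: ✓ SUBGE  r1←0x80

FIX = (r3, 0x11)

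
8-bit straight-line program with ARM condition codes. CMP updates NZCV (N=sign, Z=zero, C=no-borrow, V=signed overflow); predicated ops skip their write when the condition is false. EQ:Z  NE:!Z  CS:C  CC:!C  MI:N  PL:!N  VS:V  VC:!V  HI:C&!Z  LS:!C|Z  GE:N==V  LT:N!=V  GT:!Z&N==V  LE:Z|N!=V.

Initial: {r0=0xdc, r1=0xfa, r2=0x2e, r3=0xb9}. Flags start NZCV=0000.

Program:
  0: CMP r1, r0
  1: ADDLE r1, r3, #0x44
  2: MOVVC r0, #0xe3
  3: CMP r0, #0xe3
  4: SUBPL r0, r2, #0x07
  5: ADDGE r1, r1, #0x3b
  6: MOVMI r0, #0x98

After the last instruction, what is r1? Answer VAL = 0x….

VAL = 0x35

[0] flags=0010 → (cmp)
[1] flags=0010 LE?F → skip
[2] flags=0010 VC?T → r0=0xe3
[3] flags=0110 → (cmp)
[4] flags=0110 PL?T → r0=0x27
[5] flags=0110 GE?T → r1=0x35
[6] flags=0110 MI?F → skip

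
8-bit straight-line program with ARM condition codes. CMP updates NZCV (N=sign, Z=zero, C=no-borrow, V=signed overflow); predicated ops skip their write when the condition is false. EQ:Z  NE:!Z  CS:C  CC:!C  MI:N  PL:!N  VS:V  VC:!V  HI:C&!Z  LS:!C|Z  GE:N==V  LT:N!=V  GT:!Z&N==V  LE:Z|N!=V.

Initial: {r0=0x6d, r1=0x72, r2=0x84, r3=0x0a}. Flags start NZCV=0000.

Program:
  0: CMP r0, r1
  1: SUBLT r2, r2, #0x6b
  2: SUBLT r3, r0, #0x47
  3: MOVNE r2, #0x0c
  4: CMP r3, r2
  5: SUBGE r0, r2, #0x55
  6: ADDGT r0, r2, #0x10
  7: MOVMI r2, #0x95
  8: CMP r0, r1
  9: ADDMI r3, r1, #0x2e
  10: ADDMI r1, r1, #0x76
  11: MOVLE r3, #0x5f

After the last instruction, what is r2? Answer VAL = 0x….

VAL = 0x0c

[0] flags=1000 → (cmp)
[1] flags=1000 LT?T → r2=0x19
[2] flags=1000 LT?T → r3=0x26
[3] flags=1000 NE?T → r2=0x0c
[4] flags=0010 → (cmp)
[5] flags=0010 GE?T → r0=0xb7
[6] flags=0010 GT?T → r0=0x1c
[7] flags=0010 MI?F → skip
[8] flags=1000 → (cmp)
[9] flags=1000 MI?T → r3=0xa0
[10] flags=1000 MI?T → r1=0xe8
[11] flags=1000 LE?T → r3=0x5f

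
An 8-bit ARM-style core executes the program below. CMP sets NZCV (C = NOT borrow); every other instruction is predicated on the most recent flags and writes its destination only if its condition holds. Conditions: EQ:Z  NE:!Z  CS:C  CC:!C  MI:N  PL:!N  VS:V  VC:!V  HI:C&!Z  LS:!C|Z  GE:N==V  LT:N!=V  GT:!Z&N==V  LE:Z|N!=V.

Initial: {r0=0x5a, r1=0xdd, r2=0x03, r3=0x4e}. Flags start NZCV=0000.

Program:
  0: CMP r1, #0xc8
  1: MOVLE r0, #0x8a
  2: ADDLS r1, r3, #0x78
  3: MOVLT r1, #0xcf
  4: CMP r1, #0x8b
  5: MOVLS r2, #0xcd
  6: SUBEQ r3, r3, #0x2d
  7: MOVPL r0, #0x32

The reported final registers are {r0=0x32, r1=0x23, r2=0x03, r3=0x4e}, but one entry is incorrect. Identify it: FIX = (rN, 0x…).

[0] flags=0010 → (cmp)
[1] flags=0010 LE?F → skip
[2] flags=0010 LS?F → skip
[3] flags=0010 LT?F → skip
[4] flags=0010 → (cmp)
[5] flags=0010 LS?F → skip
[6] flags=0010 EQ?F → skip
[7] flags=0010 PL?T → r0=0x32

FIX = (r1, 0xdd)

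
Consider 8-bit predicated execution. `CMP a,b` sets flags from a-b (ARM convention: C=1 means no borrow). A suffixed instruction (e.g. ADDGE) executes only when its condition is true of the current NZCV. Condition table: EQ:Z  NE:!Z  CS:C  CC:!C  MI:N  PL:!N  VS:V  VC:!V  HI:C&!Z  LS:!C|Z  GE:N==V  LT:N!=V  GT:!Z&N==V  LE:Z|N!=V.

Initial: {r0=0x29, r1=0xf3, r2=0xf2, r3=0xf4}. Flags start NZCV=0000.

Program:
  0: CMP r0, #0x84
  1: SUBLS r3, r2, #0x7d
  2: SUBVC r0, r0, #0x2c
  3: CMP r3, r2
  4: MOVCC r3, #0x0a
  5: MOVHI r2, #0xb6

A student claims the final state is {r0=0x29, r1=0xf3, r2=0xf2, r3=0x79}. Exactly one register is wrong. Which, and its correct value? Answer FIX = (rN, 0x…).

FIX = (r3, 0x0a)

[0] flags=1001 → (cmp)
[1] flags=1001 LS?T → r3=0x75
[2] flags=1001 VC?F → skip
[3] flags=1001 → (cmp)
[4] flags=1001 CC?T → r3=0x0a
[5] flags=1001 HI?F → skip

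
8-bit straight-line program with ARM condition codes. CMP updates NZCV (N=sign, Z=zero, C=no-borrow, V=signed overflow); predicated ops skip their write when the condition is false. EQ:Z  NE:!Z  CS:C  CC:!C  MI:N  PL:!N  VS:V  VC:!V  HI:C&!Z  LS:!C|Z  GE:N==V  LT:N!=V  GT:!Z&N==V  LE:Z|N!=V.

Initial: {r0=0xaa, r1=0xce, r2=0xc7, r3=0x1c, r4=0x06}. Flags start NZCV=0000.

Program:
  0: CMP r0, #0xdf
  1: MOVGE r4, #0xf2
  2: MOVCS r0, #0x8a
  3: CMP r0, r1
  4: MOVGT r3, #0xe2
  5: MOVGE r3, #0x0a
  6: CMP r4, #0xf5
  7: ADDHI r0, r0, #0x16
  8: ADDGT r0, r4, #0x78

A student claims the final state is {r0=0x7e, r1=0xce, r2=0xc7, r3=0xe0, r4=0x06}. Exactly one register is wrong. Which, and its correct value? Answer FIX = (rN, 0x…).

FIX = (r3, 0x1c)

0: ✓ CMP  NZCV=1000
1: · MOVGE
2: · MOVCS
3: ✓ CMP  NZCV=1000
4: · MOVGT
5: · MOVGE
6: ✓ CMP  NZCV=0000
7: · ADDHI
8: ✓ ADDGT  r0←0x7e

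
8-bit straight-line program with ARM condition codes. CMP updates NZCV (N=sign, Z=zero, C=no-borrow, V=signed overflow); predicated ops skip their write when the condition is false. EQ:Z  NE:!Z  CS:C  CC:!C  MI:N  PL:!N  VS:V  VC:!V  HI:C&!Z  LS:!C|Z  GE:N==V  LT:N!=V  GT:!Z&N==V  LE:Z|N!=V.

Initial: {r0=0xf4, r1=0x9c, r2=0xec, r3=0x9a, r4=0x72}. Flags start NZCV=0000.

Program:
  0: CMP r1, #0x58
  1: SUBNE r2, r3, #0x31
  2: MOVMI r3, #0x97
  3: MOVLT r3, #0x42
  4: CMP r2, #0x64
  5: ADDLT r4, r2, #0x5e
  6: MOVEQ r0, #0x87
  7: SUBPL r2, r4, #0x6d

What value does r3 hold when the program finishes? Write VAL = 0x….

VAL = 0x42

0: ✓ CMP  NZCV=0011
1: ✓ SUBNE  r2←0x69
2: · MOVMI
3: ✓ MOVLT  r3←0x42
4: ✓ CMP  NZCV=0010
5: · ADDLT
6: · MOVEQ
7: ✓ SUBPL  r2←0x05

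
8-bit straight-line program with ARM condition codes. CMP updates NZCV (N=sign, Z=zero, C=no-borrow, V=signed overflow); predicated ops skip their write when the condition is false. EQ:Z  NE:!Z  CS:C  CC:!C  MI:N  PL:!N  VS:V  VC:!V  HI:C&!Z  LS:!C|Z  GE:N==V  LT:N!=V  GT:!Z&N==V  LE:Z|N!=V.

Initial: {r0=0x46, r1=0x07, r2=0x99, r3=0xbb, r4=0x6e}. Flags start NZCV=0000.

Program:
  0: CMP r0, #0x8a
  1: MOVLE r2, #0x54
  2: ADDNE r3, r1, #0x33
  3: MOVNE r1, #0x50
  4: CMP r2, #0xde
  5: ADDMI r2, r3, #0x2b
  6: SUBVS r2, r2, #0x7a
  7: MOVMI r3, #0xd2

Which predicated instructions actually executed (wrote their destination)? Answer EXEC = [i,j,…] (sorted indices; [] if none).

EXEC = [2,3,5,7]

[0] flags=1001 → (cmp)
[1] flags=1001 LE?F → skip
[2] flags=1001 NE?T → r3=0x3a
[3] flags=1001 NE?T → r1=0x50
[4] flags=1000 → (cmp)
[5] flags=1000 MI?T → r2=0x65
[6] flags=1000 VS?F → skip
[7] flags=1000 MI?T → r3=0xd2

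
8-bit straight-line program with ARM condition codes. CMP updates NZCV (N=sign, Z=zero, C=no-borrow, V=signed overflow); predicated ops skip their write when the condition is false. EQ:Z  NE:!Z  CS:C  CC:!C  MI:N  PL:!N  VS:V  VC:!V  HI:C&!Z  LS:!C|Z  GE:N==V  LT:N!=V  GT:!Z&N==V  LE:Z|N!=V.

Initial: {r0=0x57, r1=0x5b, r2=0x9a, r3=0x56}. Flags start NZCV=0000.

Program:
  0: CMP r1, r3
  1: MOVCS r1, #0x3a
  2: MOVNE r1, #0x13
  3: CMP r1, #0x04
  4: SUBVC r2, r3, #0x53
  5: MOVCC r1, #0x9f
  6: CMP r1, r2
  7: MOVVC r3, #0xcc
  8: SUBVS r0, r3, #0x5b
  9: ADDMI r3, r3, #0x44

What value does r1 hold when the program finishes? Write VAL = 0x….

VAL = 0x13

[0] flags=0010 → (cmp)
[1] flags=0010 CS?T → r1=0x3a
[2] flags=0010 NE?T → r1=0x13
[3] flags=0010 → (cmp)
[4] flags=0010 VC?T → r2=0x03
[5] flags=0010 CC?F → skip
[6] flags=0010 → (cmp)
[7] flags=0010 VC?T → r3=0xcc
[8] flags=0010 VS?F → skip
[9] flags=0010 MI?F → skip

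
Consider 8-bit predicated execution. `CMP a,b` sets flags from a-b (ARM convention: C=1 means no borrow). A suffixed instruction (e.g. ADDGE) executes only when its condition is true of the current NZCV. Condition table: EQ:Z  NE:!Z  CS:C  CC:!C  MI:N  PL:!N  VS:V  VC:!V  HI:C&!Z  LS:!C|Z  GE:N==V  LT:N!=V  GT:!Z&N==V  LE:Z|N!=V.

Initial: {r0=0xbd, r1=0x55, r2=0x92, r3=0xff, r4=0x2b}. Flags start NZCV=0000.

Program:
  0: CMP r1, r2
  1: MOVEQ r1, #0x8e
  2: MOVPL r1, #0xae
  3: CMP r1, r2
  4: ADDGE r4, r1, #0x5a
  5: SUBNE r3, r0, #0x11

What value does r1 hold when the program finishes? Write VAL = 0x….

VAL = 0x55

0: ✓ CMP  NZCV=1001
1: · MOVEQ
2: · MOVPL
3: ✓ CMP  NZCV=1001
4: ✓ ADDGE  r4←0xaf
5: ✓ SUBNE  r3←0xac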